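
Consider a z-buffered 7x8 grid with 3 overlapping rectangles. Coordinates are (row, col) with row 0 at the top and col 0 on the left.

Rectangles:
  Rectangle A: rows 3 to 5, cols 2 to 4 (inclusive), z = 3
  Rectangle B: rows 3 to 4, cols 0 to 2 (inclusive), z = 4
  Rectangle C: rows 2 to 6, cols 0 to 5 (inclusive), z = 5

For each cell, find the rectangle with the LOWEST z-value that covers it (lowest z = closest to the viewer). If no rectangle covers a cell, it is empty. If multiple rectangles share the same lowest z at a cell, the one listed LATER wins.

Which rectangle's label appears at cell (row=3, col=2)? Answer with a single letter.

Answer: A

Derivation:
Check cell (3,2):
  A: rows 3-5 cols 2-4 z=3 -> covers; best now A (z=3)
  B: rows 3-4 cols 0-2 z=4 -> covers; best now A (z=3)
  C: rows 2-6 cols 0-5 z=5 -> covers; best now A (z=3)
Winner: A at z=3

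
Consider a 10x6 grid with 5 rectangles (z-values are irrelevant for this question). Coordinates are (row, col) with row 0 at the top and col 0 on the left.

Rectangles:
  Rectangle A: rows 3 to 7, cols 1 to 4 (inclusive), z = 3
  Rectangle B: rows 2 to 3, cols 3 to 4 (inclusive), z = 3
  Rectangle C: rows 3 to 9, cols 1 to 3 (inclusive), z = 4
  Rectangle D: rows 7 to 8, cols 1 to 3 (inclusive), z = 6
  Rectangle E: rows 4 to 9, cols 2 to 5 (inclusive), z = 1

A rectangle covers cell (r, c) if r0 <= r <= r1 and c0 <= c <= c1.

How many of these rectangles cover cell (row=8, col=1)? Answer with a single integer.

Check cell (8,1):
  A: rows 3-7 cols 1-4 -> outside (row miss)
  B: rows 2-3 cols 3-4 -> outside (row miss)
  C: rows 3-9 cols 1-3 -> covers
  D: rows 7-8 cols 1-3 -> covers
  E: rows 4-9 cols 2-5 -> outside (col miss)
Count covering = 2

Answer: 2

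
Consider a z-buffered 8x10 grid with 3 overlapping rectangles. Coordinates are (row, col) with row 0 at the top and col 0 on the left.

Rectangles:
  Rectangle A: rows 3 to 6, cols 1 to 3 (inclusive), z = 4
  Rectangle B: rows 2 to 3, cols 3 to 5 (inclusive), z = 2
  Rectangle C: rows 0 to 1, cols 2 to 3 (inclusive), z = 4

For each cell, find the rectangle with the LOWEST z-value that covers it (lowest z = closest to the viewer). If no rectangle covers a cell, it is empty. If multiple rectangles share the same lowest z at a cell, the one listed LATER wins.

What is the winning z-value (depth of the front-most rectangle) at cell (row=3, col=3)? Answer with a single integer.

Check cell (3,3):
  A: rows 3-6 cols 1-3 z=4 -> covers; best now A (z=4)
  B: rows 2-3 cols 3-5 z=2 -> covers; best now B (z=2)
  C: rows 0-1 cols 2-3 -> outside (row miss)
Winner: B at z=2

Answer: 2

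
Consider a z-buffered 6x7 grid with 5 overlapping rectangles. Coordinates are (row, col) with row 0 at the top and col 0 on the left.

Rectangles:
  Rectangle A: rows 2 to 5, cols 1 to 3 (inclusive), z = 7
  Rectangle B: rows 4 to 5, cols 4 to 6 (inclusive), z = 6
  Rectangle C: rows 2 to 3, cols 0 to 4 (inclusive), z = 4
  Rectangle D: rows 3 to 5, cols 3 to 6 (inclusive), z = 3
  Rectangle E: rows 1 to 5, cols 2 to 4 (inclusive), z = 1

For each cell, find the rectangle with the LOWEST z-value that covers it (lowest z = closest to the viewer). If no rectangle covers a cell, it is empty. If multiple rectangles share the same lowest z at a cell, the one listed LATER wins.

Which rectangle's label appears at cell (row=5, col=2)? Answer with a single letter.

Answer: E

Derivation:
Check cell (5,2):
  A: rows 2-5 cols 1-3 z=7 -> covers; best now A (z=7)
  B: rows 4-5 cols 4-6 -> outside (col miss)
  C: rows 2-3 cols 0-4 -> outside (row miss)
  D: rows 3-5 cols 3-6 -> outside (col miss)
  E: rows 1-5 cols 2-4 z=1 -> covers; best now E (z=1)
Winner: E at z=1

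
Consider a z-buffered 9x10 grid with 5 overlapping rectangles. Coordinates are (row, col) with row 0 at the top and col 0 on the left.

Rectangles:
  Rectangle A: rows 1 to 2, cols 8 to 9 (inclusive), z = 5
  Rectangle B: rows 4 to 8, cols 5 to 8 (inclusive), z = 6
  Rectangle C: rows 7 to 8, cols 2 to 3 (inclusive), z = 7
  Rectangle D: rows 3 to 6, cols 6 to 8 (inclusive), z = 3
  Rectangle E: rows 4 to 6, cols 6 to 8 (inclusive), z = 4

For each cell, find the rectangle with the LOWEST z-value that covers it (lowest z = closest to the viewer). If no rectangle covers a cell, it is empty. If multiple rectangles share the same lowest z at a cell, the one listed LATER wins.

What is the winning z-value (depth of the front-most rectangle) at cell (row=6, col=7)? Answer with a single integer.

Check cell (6,7):
  A: rows 1-2 cols 8-9 -> outside (row miss)
  B: rows 4-8 cols 5-8 z=6 -> covers; best now B (z=6)
  C: rows 7-8 cols 2-3 -> outside (row miss)
  D: rows 3-6 cols 6-8 z=3 -> covers; best now D (z=3)
  E: rows 4-6 cols 6-8 z=4 -> covers; best now D (z=3)
Winner: D at z=3

Answer: 3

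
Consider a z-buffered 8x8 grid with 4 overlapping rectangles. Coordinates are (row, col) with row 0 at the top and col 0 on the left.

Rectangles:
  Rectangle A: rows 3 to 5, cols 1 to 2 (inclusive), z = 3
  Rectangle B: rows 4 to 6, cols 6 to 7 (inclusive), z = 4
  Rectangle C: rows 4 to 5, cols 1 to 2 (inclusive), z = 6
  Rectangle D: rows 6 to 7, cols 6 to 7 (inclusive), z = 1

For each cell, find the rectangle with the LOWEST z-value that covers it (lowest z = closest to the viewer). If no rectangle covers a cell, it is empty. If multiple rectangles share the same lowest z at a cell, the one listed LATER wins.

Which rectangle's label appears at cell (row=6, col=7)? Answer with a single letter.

Check cell (6,7):
  A: rows 3-5 cols 1-2 -> outside (row miss)
  B: rows 4-6 cols 6-7 z=4 -> covers; best now B (z=4)
  C: rows 4-5 cols 1-2 -> outside (row miss)
  D: rows 6-7 cols 6-7 z=1 -> covers; best now D (z=1)
Winner: D at z=1

Answer: D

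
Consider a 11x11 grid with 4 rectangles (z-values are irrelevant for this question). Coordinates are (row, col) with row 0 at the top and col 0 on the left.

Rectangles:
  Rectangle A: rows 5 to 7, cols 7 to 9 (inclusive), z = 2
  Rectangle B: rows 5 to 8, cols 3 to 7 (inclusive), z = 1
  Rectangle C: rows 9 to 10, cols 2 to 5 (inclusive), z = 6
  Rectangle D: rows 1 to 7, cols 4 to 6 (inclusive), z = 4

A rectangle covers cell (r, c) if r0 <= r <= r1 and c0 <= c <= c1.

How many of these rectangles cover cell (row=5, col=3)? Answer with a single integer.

Check cell (5,3):
  A: rows 5-7 cols 7-9 -> outside (col miss)
  B: rows 5-8 cols 3-7 -> covers
  C: rows 9-10 cols 2-5 -> outside (row miss)
  D: rows 1-7 cols 4-6 -> outside (col miss)
Count covering = 1

Answer: 1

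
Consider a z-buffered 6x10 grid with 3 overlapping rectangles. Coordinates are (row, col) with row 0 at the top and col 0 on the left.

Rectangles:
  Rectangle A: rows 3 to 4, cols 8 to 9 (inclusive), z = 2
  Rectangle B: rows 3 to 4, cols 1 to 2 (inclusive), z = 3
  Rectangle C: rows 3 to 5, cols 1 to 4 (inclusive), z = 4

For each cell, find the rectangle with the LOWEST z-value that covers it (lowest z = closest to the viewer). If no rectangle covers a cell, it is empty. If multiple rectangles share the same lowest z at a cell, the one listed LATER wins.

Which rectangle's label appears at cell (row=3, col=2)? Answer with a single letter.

Check cell (3,2):
  A: rows 3-4 cols 8-9 -> outside (col miss)
  B: rows 3-4 cols 1-2 z=3 -> covers; best now B (z=3)
  C: rows 3-5 cols 1-4 z=4 -> covers; best now B (z=3)
Winner: B at z=3

Answer: B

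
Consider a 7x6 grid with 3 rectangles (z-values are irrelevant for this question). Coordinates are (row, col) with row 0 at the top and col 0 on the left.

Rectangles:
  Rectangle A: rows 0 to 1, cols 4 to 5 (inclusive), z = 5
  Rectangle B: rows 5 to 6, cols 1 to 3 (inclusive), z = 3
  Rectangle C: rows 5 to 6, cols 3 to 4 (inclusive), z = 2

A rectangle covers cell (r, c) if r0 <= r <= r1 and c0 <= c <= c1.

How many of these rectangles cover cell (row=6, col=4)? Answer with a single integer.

Check cell (6,4):
  A: rows 0-1 cols 4-5 -> outside (row miss)
  B: rows 5-6 cols 1-3 -> outside (col miss)
  C: rows 5-6 cols 3-4 -> covers
Count covering = 1

Answer: 1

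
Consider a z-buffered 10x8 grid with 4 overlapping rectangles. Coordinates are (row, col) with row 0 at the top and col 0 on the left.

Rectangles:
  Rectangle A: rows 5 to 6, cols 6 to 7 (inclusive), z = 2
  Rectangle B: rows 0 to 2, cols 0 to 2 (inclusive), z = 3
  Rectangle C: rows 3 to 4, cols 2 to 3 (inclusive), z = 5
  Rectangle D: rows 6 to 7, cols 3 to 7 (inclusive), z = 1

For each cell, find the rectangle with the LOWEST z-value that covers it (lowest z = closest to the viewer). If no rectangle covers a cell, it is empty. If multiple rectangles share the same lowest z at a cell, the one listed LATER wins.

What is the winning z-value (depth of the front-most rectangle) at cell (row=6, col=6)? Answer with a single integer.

Answer: 1

Derivation:
Check cell (6,6):
  A: rows 5-6 cols 6-7 z=2 -> covers; best now A (z=2)
  B: rows 0-2 cols 0-2 -> outside (row miss)
  C: rows 3-4 cols 2-3 -> outside (row miss)
  D: rows 6-7 cols 3-7 z=1 -> covers; best now D (z=1)
Winner: D at z=1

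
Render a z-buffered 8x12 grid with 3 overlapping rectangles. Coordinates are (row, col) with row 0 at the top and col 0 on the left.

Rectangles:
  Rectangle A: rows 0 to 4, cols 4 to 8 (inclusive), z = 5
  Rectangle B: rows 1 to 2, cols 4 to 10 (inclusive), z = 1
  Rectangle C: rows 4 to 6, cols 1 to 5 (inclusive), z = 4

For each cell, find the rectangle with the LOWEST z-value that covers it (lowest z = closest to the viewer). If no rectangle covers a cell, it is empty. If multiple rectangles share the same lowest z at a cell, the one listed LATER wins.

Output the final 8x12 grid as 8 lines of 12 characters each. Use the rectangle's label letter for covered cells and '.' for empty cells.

....AAAAA...
....BBBBBBB.
....BBBBBBB.
....AAAAA...
.CCCCCAAA...
.CCCCC......
.CCCCC......
............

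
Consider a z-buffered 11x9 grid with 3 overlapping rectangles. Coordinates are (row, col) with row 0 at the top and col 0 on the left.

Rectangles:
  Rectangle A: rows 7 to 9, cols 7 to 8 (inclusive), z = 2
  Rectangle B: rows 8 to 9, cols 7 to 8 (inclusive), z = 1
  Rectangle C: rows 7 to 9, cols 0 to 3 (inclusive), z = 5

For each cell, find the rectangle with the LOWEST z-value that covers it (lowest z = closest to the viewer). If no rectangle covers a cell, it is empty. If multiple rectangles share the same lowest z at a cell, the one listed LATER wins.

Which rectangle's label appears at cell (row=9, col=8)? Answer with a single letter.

Check cell (9,8):
  A: rows 7-9 cols 7-8 z=2 -> covers; best now A (z=2)
  B: rows 8-9 cols 7-8 z=1 -> covers; best now B (z=1)
  C: rows 7-9 cols 0-3 -> outside (col miss)
Winner: B at z=1

Answer: B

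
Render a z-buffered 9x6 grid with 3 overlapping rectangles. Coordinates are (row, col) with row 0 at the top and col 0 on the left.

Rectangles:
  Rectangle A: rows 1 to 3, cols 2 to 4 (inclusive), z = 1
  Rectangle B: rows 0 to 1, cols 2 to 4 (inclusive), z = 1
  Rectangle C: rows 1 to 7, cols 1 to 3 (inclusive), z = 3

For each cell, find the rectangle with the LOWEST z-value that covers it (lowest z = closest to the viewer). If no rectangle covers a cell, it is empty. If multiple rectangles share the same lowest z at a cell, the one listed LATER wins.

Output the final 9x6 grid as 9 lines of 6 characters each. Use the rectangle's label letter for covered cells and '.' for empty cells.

..BBB.
.CBBB.
.CAAA.
.CAAA.
.CCC..
.CCC..
.CCC..
.CCC..
......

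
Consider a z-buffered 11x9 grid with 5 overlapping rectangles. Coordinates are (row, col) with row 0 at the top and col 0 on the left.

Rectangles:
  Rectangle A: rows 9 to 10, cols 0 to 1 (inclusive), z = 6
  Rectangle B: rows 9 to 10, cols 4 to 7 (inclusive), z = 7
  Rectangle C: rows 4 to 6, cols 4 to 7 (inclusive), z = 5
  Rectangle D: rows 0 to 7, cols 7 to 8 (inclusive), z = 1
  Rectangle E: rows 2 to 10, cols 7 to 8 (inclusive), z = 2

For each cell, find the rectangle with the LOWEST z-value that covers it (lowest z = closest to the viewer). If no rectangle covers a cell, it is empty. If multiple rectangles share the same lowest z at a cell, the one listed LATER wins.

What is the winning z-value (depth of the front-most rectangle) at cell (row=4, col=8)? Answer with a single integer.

Check cell (4,8):
  A: rows 9-10 cols 0-1 -> outside (row miss)
  B: rows 9-10 cols 4-7 -> outside (row miss)
  C: rows 4-6 cols 4-7 -> outside (col miss)
  D: rows 0-7 cols 7-8 z=1 -> covers; best now D (z=1)
  E: rows 2-10 cols 7-8 z=2 -> covers; best now D (z=1)
Winner: D at z=1

Answer: 1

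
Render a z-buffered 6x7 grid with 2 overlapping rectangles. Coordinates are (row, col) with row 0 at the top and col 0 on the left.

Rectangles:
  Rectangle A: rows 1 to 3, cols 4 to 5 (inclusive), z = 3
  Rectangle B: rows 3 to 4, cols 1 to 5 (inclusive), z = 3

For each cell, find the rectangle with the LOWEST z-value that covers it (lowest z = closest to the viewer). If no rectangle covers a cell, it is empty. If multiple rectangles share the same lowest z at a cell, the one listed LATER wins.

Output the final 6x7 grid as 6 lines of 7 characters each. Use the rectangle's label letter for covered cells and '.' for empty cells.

.......
....AA.
....AA.
.BBBBB.
.BBBBB.
.......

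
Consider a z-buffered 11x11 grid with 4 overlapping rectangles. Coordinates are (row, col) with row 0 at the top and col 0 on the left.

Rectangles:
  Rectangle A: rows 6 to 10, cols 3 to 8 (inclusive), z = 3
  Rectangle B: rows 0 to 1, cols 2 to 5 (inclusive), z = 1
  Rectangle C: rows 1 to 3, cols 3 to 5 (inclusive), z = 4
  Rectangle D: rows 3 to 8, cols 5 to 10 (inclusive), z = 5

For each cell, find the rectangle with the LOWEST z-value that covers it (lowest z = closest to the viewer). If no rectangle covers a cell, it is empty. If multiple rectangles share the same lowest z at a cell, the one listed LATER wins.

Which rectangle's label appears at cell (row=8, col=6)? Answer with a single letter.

Answer: A

Derivation:
Check cell (8,6):
  A: rows 6-10 cols 3-8 z=3 -> covers; best now A (z=3)
  B: rows 0-1 cols 2-5 -> outside (row miss)
  C: rows 1-3 cols 3-5 -> outside (row miss)
  D: rows 3-8 cols 5-10 z=5 -> covers; best now A (z=3)
Winner: A at z=3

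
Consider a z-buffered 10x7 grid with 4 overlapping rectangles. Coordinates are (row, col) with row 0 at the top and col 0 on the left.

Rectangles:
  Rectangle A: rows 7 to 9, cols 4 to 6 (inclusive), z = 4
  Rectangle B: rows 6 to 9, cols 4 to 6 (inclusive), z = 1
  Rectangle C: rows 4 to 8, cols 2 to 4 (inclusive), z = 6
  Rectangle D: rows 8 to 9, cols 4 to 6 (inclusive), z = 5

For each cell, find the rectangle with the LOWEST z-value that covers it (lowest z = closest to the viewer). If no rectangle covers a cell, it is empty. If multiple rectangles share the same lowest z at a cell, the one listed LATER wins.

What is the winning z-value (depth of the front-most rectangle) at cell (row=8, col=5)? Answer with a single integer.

Answer: 1

Derivation:
Check cell (8,5):
  A: rows 7-9 cols 4-6 z=4 -> covers; best now A (z=4)
  B: rows 6-9 cols 4-6 z=1 -> covers; best now B (z=1)
  C: rows 4-8 cols 2-4 -> outside (col miss)
  D: rows 8-9 cols 4-6 z=5 -> covers; best now B (z=1)
Winner: B at z=1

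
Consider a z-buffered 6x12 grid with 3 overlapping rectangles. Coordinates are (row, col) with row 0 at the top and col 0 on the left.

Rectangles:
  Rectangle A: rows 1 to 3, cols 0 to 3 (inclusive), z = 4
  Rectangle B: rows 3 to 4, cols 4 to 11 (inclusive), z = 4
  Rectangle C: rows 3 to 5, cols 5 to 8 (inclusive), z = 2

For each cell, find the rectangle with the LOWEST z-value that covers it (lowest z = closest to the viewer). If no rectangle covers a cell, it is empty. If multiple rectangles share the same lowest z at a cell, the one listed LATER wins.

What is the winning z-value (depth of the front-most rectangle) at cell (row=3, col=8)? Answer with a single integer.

Answer: 2

Derivation:
Check cell (3,8):
  A: rows 1-3 cols 0-3 -> outside (col miss)
  B: rows 3-4 cols 4-11 z=4 -> covers; best now B (z=4)
  C: rows 3-5 cols 5-8 z=2 -> covers; best now C (z=2)
Winner: C at z=2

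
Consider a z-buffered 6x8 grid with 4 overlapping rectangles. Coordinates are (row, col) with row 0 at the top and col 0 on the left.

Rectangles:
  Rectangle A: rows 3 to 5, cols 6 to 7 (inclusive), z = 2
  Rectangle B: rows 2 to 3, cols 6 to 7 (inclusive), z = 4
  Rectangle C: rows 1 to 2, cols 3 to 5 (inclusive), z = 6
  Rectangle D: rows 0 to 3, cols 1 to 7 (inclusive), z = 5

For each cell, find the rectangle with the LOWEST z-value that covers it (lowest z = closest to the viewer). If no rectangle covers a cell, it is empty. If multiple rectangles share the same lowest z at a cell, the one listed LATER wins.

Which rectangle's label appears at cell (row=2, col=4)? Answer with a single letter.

Answer: D

Derivation:
Check cell (2,4):
  A: rows 3-5 cols 6-7 -> outside (row miss)
  B: rows 2-3 cols 6-7 -> outside (col miss)
  C: rows 1-2 cols 3-5 z=6 -> covers; best now C (z=6)
  D: rows 0-3 cols 1-7 z=5 -> covers; best now D (z=5)
Winner: D at z=5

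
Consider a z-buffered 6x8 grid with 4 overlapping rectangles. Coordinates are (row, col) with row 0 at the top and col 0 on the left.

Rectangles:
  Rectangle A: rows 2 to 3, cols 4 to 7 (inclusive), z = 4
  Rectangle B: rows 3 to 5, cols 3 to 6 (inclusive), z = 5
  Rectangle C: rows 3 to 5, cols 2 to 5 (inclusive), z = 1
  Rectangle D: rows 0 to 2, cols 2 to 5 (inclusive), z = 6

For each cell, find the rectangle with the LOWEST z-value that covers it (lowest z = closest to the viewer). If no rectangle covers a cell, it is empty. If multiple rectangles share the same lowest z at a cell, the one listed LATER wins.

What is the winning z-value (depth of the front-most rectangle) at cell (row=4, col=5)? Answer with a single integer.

Answer: 1

Derivation:
Check cell (4,5):
  A: rows 2-3 cols 4-7 -> outside (row miss)
  B: rows 3-5 cols 3-6 z=5 -> covers; best now B (z=5)
  C: rows 3-5 cols 2-5 z=1 -> covers; best now C (z=1)
  D: rows 0-2 cols 2-5 -> outside (row miss)
Winner: C at z=1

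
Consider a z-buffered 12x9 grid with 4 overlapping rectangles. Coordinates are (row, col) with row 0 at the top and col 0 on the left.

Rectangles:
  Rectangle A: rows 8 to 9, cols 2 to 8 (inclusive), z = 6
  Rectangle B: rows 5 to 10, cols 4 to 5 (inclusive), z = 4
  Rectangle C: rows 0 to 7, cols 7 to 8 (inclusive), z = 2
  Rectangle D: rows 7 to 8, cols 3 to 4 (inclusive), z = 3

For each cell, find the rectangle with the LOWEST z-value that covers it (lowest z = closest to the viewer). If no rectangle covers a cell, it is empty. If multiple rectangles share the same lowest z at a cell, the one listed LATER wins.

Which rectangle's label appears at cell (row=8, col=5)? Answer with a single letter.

Check cell (8,5):
  A: rows 8-9 cols 2-8 z=6 -> covers; best now A (z=6)
  B: rows 5-10 cols 4-5 z=4 -> covers; best now B (z=4)
  C: rows 0-7 cols 7-8 -> outside (row miss)
  D: rows 7-8 cols 3-4 -> outside (col miss)
Winner: B at z=4

Answer: B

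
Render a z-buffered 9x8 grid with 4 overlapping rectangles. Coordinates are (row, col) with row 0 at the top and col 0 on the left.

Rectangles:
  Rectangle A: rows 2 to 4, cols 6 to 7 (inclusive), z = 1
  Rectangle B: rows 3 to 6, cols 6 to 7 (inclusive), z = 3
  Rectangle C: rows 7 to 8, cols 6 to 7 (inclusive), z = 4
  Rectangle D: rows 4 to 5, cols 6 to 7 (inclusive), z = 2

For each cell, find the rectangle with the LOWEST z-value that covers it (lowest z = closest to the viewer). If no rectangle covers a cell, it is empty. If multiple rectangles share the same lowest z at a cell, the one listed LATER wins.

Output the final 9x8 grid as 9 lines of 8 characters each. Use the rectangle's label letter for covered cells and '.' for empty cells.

........
........
......AA
......AA
......AA
......DD
......BB
......CC
......CC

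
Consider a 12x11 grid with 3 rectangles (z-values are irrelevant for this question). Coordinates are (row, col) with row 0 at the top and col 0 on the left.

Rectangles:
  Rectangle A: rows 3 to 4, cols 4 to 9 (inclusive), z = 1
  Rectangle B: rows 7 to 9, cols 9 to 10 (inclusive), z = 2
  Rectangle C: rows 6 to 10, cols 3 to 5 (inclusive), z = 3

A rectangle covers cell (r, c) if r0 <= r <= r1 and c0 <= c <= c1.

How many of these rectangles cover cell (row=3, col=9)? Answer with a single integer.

Check cell (3,9):
  A: rows 3-4 cols 4-9 -> covers
  B: rows 7-9 cols 9-10 -> outside (row miss)
  C: rows 6-10 cols 3-5 -> outside (row miss)
Count covering = 1

Answer: 1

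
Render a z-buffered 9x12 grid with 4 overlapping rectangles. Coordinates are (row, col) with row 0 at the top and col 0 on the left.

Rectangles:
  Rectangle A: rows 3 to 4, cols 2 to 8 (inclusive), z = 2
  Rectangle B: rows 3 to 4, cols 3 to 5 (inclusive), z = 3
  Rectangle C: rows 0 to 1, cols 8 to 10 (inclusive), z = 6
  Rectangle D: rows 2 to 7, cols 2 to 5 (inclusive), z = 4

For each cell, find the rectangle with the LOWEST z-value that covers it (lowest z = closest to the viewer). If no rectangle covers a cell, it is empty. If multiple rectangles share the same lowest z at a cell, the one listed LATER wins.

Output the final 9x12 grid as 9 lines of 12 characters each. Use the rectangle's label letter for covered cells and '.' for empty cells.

........CCC.
........CCC.
..DDDD......
..AAAAAAA...
..AAAAAAA...
..DDDD......
..DDDD......
..DDDD......
............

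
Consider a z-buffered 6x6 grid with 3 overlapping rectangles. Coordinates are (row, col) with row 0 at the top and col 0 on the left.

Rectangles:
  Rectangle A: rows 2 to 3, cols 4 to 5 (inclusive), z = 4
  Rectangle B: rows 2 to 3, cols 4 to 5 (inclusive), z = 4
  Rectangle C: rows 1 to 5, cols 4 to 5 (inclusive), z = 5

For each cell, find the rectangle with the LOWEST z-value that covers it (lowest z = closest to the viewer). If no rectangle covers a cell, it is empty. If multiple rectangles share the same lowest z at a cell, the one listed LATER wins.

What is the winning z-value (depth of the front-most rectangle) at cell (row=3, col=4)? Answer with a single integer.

Answer: 4

Derivation:
Check cell (3,4):
  A: rows 2-3 cols 4-5 z=4 -> covers; best now A (z=4)
  B: rows 2-3 cols 4-5 z=4 -> covers; best now B (z=4)
  C: rows 1-5 cols 4-5 z=5 -> covers; best now B (z=4)
Winner: B at z=4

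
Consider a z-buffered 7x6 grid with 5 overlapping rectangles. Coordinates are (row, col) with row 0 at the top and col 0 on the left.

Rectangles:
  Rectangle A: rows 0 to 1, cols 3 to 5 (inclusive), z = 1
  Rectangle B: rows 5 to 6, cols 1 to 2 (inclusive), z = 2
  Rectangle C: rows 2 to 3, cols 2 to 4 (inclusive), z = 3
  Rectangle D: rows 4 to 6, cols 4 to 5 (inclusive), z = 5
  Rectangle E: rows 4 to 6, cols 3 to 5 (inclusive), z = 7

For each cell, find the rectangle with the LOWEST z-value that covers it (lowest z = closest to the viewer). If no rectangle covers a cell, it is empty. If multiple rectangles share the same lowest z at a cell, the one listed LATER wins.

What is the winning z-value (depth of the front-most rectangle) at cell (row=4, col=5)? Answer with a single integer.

Answer: 5

Derivation:
Check cell (4,5):
  A: rows 0-1 cols 3-5 -> outside (row miss)
  B: rows 5-6 cols 1-2 -> outside (row miss)
  C: rows 2-3 cols 2-4 -> outside (row miss)
  D: rows 4-6 cols 4-5 z=5 -> covers; best now D (z=5)
  E: rows 4-6 cols 3-5 z=7 -> covers; best now D (z=5)
Winner: D at z=5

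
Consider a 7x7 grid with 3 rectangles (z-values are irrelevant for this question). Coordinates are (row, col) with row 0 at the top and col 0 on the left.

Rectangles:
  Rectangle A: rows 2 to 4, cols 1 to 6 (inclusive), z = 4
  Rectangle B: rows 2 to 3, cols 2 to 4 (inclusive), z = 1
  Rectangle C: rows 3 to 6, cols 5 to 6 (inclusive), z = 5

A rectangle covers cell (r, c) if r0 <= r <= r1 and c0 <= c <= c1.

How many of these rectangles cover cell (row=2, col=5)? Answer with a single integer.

Answer: 1

Derivation:
Check cell (2,5):
  A: rows 2-4 cols 1-6 -> covers
  B: rows 2-3 cols 2-4 -> outside (col miss)
  C: rows 3-6 cols 5-6 -> outside (row miss)
Count covering = 1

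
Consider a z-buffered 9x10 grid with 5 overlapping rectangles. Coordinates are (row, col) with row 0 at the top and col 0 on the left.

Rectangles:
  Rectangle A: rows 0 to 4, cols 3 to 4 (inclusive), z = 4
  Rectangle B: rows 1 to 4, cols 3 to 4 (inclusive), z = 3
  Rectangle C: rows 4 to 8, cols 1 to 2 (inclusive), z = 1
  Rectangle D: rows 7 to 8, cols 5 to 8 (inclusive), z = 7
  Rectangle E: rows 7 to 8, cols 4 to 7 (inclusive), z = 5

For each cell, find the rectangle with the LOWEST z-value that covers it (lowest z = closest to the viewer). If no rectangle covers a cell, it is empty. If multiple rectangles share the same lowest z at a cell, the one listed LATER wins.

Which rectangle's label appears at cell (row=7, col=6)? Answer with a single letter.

Check cell (7,6):
  A: rows 0-4 cols 3-4 -> outside (row miss)
  B: rows 1-4 cols 3-4 -> outside (row miss)
  C: rows 4-8 cols 1-2 -> outside (col miss)
  D: rows 7-8 cols 5-8 z=7 -> covers; best now D (z=7)
  E: rows 7-8 cols 4-7 z=5 -> covers; best now E (z=5)
Winner: E at z=5

Answer: E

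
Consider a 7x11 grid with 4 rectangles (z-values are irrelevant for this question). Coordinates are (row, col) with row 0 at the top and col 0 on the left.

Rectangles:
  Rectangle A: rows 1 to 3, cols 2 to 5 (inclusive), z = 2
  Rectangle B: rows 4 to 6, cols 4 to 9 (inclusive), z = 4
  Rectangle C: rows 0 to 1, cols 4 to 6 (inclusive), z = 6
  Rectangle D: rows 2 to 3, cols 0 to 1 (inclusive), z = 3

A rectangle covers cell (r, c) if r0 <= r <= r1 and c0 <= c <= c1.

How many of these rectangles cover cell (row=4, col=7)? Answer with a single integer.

Answer: 1

Derivation:
Check cell (4,7):
  A: rows 1-3 cols 2-5 -> outside (row miss)
  B: rows 4-6 cols 4-9 -> covers
  C: rows 0-1 cols 4-6 -> outside (row miss)
  D: rows 2-3 cols 0-1 -> outside (row miss)
Count covering = 1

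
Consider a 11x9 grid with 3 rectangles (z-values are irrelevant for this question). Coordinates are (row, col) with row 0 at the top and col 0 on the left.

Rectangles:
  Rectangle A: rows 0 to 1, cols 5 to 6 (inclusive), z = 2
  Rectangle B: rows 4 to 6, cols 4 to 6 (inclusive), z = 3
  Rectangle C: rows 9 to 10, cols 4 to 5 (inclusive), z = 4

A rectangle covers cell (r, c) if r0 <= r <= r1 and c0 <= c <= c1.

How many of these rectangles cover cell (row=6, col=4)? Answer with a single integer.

Answer: 1

Derivation:
Check cell (6,4):
  A: rows 0-1 cols 5-6 -> outside (row miss)
  B: rows 4-6 cols 4-6 -> covers
  C: rows 9-10 cols 4-5 -> outside (row miss)
Count covering = 1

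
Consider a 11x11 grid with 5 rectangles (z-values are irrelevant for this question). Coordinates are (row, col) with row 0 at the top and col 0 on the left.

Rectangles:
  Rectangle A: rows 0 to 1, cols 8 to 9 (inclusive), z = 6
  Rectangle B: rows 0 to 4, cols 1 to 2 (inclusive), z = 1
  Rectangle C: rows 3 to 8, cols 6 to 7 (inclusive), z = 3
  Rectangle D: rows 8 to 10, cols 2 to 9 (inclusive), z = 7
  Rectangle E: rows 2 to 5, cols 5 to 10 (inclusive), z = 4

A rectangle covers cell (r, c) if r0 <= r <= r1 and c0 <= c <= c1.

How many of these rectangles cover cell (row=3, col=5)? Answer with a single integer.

Check cell (3,5):
  A: rows 0-1 cols 8-9 -> outside (row miss)
  B: rows 0-4 cols 1-2 -> outside (col miss)
  C: rows 3-8 cols 6-7 -> outside (col miss)
  D: rows 8-10 cols 2-9 -> outside (row miss)
  E: rows 2-5 cols 5-10 -> covers
Count covering = 1

Answer: 1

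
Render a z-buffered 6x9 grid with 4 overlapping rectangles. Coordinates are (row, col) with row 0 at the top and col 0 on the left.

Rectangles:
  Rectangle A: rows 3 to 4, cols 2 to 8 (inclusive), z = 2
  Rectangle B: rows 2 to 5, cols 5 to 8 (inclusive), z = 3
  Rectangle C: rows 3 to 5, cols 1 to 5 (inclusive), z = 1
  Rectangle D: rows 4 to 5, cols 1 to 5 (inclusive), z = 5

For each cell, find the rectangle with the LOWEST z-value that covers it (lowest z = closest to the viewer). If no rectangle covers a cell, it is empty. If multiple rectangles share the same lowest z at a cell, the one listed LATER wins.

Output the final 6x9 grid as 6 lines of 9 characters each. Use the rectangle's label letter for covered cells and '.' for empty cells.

.........
.........
.....BBBB
.CCCCCAAA
.CCCCCAAA
.CCCCCBBB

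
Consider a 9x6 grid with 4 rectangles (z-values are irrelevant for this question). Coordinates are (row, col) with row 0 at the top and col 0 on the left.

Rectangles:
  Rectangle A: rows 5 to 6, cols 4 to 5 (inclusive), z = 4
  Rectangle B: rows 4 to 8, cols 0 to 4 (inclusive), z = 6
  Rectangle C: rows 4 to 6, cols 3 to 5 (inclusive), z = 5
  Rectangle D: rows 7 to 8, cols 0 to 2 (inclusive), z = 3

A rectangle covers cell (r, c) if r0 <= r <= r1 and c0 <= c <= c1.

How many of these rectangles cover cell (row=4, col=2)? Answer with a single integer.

Answer: 1

Derivation:
Check cell (4,2):
  A: rows 5-6 cols 4-5 -> outside (row miss)
  B: rows 4-8 cols 0-4 -> covers
  C: rows 4-6 cols 3-5 -> outside (col miss)
  D: rows 7-8 cols 0-2 -> outside (row miss)
Count covering = 1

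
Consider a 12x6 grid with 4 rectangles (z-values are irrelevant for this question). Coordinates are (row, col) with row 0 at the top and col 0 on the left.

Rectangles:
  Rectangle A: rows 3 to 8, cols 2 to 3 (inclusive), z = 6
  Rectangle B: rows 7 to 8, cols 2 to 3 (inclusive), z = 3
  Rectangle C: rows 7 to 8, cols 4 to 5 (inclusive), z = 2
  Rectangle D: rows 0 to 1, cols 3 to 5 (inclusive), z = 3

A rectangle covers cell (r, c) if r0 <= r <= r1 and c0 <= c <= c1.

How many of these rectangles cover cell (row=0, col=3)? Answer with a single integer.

Answer: 1

Derivation:
Check cell (0,3):
  A: rows 3-8 cols 2-3 -> outside (row miss)
  B: rows 7-8 cols 2-3 -> outside (row miss)
  C: rows 7-8 cols 4-5 -> outside (row miss)
  D: rows 0-1 cols 3-5 -> covers
Count covering = 1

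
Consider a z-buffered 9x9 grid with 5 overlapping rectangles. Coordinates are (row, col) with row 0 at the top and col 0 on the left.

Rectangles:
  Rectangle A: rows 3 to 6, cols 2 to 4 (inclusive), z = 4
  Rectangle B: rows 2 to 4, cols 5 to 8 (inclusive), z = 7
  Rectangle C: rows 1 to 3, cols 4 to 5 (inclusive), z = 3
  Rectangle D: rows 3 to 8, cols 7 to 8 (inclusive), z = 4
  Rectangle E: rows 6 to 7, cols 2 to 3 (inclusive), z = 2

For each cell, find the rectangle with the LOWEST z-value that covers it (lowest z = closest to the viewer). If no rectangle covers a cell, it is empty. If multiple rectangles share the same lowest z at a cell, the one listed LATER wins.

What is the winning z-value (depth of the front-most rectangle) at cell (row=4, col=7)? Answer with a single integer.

Answer: 4

Derivation:
Check cell (4,7):
  A: rows 3-6 cols 2-4 -> outside (col miss)
  B: rows 2-4 cols 5-8 z=7 -> covers; best now B (z=7)
  C: rows 1-3 cols 4-5 -> outside (row miss)
  D: rows 3-8 cols 7-8 z=4 -> covers; best now D (z=4)
  E: rows 6-7 cols 2-3 -> outside (row miss)
Winner: D at z=4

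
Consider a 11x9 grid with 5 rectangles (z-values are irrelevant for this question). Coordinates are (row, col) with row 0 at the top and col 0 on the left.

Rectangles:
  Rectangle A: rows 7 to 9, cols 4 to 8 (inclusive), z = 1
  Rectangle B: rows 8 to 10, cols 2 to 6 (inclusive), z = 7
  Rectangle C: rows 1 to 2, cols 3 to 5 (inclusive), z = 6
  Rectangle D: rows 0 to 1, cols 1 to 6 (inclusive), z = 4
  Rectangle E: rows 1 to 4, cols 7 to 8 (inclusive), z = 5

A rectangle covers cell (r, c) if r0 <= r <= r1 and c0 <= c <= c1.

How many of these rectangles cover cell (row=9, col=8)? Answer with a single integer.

Answer: 1

Derivation:
Check cell (9,8):
  A: rows 7-9 cols 4-8 -> covers
  B: rows 8-10 cols 2-6 -> outside (col miss)
  C: rows 1-2 cols 3-5 -> outside (row miss)
  D: rows 0-1 cols 1-6 -> outside (row miss)
  E: rows 1-4 cols 7-8 -> outside (row miss)
Count covering = 1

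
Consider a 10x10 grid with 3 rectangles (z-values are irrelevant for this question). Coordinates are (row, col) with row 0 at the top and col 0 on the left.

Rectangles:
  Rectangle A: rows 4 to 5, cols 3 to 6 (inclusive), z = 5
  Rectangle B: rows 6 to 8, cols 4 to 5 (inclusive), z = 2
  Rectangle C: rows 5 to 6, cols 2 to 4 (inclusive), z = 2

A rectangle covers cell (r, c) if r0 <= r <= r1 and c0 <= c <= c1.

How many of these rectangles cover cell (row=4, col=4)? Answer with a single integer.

Check cell (4,4):
  A: rows 4-5 cols 3-6 -> covers
  B: rows 6-8 cols 4-5 -> outside (row miss)
  C: rows 5-6 cols 2-4 -> outside (row miss)
Count covering = 1

Answer: 1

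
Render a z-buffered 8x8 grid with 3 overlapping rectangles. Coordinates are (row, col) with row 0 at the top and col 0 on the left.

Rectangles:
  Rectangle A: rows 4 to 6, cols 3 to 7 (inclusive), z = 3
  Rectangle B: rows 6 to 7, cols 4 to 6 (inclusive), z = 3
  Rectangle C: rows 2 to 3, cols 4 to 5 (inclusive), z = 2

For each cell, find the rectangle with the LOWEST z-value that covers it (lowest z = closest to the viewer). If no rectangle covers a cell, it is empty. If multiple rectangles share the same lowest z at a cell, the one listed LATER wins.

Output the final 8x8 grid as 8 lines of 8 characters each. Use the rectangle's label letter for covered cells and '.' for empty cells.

........
........
....CC..
....CC..
...AAAAA
...AAAAA
...ABBBA
....BBB.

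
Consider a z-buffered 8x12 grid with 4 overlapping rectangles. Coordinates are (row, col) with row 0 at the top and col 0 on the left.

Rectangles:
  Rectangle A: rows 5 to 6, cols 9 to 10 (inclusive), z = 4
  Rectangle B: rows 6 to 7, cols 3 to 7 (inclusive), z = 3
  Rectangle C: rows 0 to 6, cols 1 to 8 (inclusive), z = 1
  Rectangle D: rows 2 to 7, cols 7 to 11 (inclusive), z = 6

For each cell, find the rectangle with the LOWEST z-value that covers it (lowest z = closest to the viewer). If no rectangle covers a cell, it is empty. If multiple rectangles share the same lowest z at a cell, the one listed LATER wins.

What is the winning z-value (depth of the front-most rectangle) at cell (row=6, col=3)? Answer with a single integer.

Answer: 1

Derivation:
Check cell (6,3):
  A: rows 5-6 cols 9-10 -> outside (col miss)
  B: rows 6-7 cols 3-7 z=3 -> covers; best now B (z=3)
  C: rows 0-6 cols 1-8 z=1 -> covers; best now C (z=1)
  D: rows 2-7 cols 7-11 -> outside (col miss)
Winner: C at z=1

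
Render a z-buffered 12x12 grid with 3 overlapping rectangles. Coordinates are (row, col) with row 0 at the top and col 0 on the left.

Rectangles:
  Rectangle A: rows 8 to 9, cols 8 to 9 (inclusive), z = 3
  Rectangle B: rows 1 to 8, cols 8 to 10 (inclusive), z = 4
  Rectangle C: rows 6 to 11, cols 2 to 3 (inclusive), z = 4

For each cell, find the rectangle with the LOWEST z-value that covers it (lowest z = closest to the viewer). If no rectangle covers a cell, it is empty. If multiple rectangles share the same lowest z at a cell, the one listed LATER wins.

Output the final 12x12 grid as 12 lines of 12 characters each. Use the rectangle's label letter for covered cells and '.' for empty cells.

............
........BBB.
........BBB.
........BBB.
........BBB.
........BBB.
..CC....BBB.
..CC....BBB.
..CC....AAB.
..CC....AA..
..CC........
..CC........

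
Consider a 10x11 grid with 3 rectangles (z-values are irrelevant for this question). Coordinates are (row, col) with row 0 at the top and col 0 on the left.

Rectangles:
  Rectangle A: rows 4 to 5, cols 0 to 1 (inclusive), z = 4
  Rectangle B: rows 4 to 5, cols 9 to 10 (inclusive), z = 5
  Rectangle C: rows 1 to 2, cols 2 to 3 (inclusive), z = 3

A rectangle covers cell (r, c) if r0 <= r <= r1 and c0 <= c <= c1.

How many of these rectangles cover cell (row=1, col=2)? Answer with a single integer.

Check cell (1,2):
  A: rows 4-5 cols 0-1 -> outside (row miss)
  B: rows 4-5 cols 9-10 -> outside (row miss)
  C: rows 1-2 cols 2-3 -> covers
Count covering = 1

Answer: 1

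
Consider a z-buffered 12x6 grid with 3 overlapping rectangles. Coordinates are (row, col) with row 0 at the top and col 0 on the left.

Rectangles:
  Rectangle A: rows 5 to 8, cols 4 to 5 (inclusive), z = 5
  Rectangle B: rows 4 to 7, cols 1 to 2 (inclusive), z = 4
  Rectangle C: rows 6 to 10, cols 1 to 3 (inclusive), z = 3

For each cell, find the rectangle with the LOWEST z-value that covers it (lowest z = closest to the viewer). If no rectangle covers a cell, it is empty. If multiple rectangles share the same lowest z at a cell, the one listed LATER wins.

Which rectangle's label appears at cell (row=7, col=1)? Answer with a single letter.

Check cell (7,1):
  A: rows 5-8 cols 4-5 -> outside (col miss)
  B: rows 4-7 cols 1-2 z=4 -> covers; best now B (z=4)
  C: rows 6-10 cols 1-3 z=3 -> covers; best now C (z=3)
Winner: C at z=3

Answer: C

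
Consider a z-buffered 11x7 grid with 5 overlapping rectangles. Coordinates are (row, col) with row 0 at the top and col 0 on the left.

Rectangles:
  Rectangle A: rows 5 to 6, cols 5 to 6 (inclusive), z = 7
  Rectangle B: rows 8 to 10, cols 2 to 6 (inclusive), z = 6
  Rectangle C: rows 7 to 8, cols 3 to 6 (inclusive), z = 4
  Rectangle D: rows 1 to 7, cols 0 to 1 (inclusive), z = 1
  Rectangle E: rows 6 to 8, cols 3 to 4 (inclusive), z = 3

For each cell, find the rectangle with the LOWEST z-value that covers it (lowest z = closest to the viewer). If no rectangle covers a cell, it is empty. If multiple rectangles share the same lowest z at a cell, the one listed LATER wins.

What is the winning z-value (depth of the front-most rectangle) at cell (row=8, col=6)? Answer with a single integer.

Answer: 4

Derivation:
Check cell (8,6):
  A: rows 5-6 cols 5-6 -> outside (row miss)
  B: rows 8-10 cols 2-6 z=6 -> covers; best now B (z=6)
  C: rows 7-8 cols 3-6 z=4 -> covers; best now C (z=4)
  D: rows 1-7 cols 0-1 -> outside (row miss)
  E: rows 6-8 cols 3-4 -> outside (col miss)
Winner: C at z=4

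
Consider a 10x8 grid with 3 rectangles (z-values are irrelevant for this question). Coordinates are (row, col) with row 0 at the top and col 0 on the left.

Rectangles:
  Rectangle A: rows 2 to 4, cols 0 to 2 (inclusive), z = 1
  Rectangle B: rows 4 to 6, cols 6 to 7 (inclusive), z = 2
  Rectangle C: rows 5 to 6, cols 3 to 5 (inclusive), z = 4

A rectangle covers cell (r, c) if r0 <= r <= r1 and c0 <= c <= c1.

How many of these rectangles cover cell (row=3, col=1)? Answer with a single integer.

Check cell (3,1):
  A: rows 2-4 cols 0-2 -> covers
  B: rows 4-6 cols 6-7 -> outside (row miss)
  C: rows 5-6 cols 3-5 -> outside (row miss)
Count covering = 1

Answer: 1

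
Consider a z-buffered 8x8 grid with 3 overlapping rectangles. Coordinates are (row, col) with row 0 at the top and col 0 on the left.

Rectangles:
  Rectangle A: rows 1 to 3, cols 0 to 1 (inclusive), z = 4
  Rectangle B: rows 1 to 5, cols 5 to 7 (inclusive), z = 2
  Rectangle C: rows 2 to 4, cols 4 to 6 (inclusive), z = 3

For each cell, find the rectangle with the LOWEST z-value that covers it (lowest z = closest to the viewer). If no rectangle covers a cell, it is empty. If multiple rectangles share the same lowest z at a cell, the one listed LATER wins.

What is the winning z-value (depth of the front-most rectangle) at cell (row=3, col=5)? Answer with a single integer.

Answer: 2

Derivation:
Check cell (3,5):
  A: rows 1-3 cols 0-1 -> outside (col miss)
  B: rows 1-5 cols 5-7 z=2 -> covers; best now B (z=2)
  C: rows 2-4 cols 4-6 z=3 -> covers; best now B (z=2)
Winner: B at z=2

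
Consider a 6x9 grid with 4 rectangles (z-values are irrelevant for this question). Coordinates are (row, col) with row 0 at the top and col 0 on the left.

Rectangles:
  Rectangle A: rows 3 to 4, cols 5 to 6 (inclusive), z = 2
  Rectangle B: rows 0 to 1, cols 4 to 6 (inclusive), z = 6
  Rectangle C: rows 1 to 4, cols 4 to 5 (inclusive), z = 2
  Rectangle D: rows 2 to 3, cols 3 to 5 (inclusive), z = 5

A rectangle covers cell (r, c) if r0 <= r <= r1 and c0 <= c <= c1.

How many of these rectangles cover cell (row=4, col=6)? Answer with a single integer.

Check cell (4,6):
  A: rows 3-4 cols 5-6 -> covers
  B: rows 0-1 cols 4-6 -> outside (row miss)
  C: rows 1-4 cols 4-5 -> outside (col miss)
  D: rows 2-3 cols 3-5 -> outside (row miss)
Count covering = 1

Answer: 1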